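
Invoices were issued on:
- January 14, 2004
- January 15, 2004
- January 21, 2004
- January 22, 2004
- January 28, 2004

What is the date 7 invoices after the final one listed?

The gap pattern 1, 6, 1, 6 repeats every 2 events.
These are the Wednesdays and Thursdays of each week.
The following Thursday is January 29, 2004.
The following Wednesday is February 4, 2004.
The following Thursday is February 5, 2004.
Next Wednesday: February 11, 2004.
Next Thursday: February 12, 2004.
The following Wednesday is February 18, 2004.
The following Thursday is February 19, 2004.

February 19, 2004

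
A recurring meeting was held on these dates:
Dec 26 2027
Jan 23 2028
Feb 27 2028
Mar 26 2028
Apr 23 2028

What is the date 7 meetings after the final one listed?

These are Sundays at 28- or 35-day spacing (28, 35, 28, 28).
The pattern: 4th Sunday of the month.
4th Sunday of May 2028: May 28 2028.
June 2028 — 4th Sunday is Jun 25 2028.
4th Sunday of July 2028: Jul 23 2028.
4th Sunday of August 2028: Aug 27 2028.
September 2028 — 4th Sunday is Sep 24 2028.
4th Sunday of October 2028: Oct 22 2028.
4th Sunday of November 2028: Nov 26 2028.

Nov 26 2028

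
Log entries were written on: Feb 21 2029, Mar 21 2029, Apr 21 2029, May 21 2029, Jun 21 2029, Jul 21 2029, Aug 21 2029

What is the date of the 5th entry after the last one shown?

The day-of-month is always 21 (28, 31, 30, 31, 30, 31 days between events).
So this recurs on the 21st of each month.
September 2029: Sep 21 2029.
October 2029: Oct 21 2029.
November 2029: Nov 21 2029.
Next: December 2029 → Dec 21 2029.
Next: January 2030 → Jan 21 2030.

Jan 21 2030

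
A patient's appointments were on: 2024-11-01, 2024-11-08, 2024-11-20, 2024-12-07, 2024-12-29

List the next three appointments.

Intervals are 7, 12, 17, 22 days — an arithmetic progression with common difference 5.
Next gap: 27 days. 2024-12-29 + 27 days = 2025-01-25.
Next gap: 32 days. 2025-01-25 + 32 days = 2025-02-26.
Next gap: 37 days. 2025-02-26 + 37 days = 2025-04-04.

2025-01-25, 2025-02-26, 2025-04-04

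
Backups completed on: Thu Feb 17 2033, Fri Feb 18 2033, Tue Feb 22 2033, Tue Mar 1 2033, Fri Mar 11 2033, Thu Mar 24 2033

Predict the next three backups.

Sat Apr 9 2033, Thu Apr 28 2033, Fri May 20 2033

Intervals are 1, 4, 7, 10, 13 days — an arithmetic progression with common difference 3.
Next gap: 16 days. Thu Mar 24 2033 + 16 days = Sat Apr 9 2033.
Next gap: 19 days. Sat Apr 9 2033 + 19 days = Thu Apr 28 2033.
Next gap: 22 days. Thu Apr 28 2033 + 22 days = Fri May 20 2033.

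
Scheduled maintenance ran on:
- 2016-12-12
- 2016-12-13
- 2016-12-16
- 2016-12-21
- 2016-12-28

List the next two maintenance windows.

Gaps: 1, 3, 5, 7 days — each gap is 2 larger than the previous one.
Next gap: 9 days. 2016-12-28 + 9 days = 2017-01-06.
Next gap: 11 days. 2017-01-06 + 11 days = 2017-01-17.

2017-01-06, 2017-01-17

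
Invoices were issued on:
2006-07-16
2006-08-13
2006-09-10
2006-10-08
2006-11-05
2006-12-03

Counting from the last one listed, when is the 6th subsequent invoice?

Every event comes 28 days after the last (28, 28, 28, 28, 28).
2006-12-03 + 28 days = 2006-12-31.
2006-12-31 + 28 days = 2007-01-28.
2007-01-28 + 28 days = 2007-02-25.
2007-02-25 + 28 days = 2007-03-25.
2007-03-25 + 28 days = 2007-04-22.
2007-04-22 + 28 days = 2007-05-20.

2007-05-20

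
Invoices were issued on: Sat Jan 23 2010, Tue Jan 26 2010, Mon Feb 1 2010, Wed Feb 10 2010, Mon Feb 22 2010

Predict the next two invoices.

Tue Mar 9 2010, Sat Mar 27 2010

The spacing grows by 3 each time: 3, 6, 9, 12 days.
Next gap: 15 days. Mon Feb 22 2010 + 15 days = Tue Mar 9 2010.
Next gap: 18 days. Tue Mar 9 2010 + 18 days = Sat Mar 27 2010.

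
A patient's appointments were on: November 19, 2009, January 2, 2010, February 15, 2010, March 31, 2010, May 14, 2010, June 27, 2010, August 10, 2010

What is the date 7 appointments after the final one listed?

Gaps between consecutive events: 44, 44, 44, 44, 44, 44 days — a constant 44-day interval.
August 10, 2010 + 44 days = September 23, 2010.
September 23, 2010 + 44 days = November 6, 2010.
November 6, 2010 + 44 days = December 20, 2010.
December 20, 2010 + 44 days = February 2, 2011.
February 2, 2011 + 44 days = March 18, 2011.
March 18, 2011 + 44 days = May 1, 2011.
May 1, 2011 + 44 days = June 14, 2011.

June 14, 2011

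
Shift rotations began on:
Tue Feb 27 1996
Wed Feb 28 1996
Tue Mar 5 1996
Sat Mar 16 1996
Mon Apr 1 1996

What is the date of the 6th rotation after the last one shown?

Gaps: 1, 6, 11, 16 days — each gap is 5 larger than the previous one.
Next gap: 21 days. Mon Apr 1 1996 + 21 days = Mon Apr 22 1996.
Next gap: 26 days. Mon Apr 22 1996 + 26 days = Sat May 18 1996.
Next gap: 31 days. Sat May 18 1996 + 31 days = Tue Jun 18 1996.
Next gap: 36 days. Tue Jun 18 1996 + 36 days = Wed Jul 24 1996.
Next gap: 41 days. Wed Jul 24 1996 + 41 days = Tue Sep 3 1996.
Next gap: 46 days. Tue Sep 3 1996 + 46 days = Sat Oct 19 1996.

Sat Oct 19 1996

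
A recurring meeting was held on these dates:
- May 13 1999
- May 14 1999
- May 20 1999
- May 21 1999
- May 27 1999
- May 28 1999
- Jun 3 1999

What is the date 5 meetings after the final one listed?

Jun 18 1999

Gaps: 1, 6, 1, 6, 1, 6 days — not constant, but cyclic with period 2.
The events fall on every Thursday and Friday.
The following Friday is Jun 4 1999.
Next Thursday: Jun 10 1999.
The following Friday is Jun 11 1999.
Next Thursday: Jun 17 1999.
The following Friday is Jun 18 1999.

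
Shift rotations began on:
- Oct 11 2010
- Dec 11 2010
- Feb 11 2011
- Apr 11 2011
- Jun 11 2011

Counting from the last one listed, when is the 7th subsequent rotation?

Aug 11 2012

Gaps: 61, 62, 59, 61 days — not constant. Every event is on the 11th of the month.
Pattern: the 11th of every 2 months.
Next: August 2011 → Aug 11 2011.
October 2011: Oct 11 2011.
Next: December 2011 → Dec 11 2011.
February 2012: Feb 11 2012.
Next: April 2012 → Apr 11 2012.
June 2012: Jun 11 2012.
Next: August 2012 → Aug 11 2012.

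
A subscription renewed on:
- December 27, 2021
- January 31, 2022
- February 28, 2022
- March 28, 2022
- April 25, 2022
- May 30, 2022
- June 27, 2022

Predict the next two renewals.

July 25, 2022; August 29, 2022

Every date is a Monday; gaps 35, 28, 28, 28, 35, 28 days.
Each is the last Monday of its month (at least one falls on the 29th or later, ruling out '4th Monday').
Last Monday of July 2022: July 25, 2022.
August 2022 ends with Monday August 29, 2022.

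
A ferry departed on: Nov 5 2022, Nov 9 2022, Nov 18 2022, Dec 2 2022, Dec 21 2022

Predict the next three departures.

Jan 14 2023, Feb 12 2023, Mar 18 2023

Intervals are 4, 9, 14, 19 days — an arithmetic progression with common difference 5.
Next gap: 24 days. Dec 21 2022 + 24 days = Jan 14 2023.
Next gap: 29 days. Jan 14 2023 + 29 days = Feb 12 2023.
Next gap: 34 days. Feb 12 2023 + 34 days = Mar 18 2023.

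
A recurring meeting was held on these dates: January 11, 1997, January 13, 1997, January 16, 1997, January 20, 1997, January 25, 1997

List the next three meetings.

January 31, 1997; February 7, 1997; February 15, 1997

Intervals are 2, 3, 4, 5 days — an arithmetic progression with common difference 1.
Next gap: 6 days. January 25, 1997 + 6 days = January 31, 1997.
Next gap: 7 days. January 31, 1997 + 7 days = February 7, 1997.
Next gap: 8 days. February 7, 1997 + 8 days = February 15, 1997.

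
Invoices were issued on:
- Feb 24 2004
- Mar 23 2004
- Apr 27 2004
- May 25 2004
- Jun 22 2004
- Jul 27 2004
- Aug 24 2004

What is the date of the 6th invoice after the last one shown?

Feb 22 2005

Gaps: 28, 35, 28, 28, 35, 28 days — a mix of 28 and 35. Every date is a Tuesday.
Each is the 4th Tuesday of its month.
4th Tuesday of September 2004: Sep 28 2004.
October 2004 — 4th Tuesday is Oct 26 2004.
November 2004 — 4th Tuesday is Nov 23 2004.
4th Tuesday of December 2004: Dec 28 2004.
4th Tuesday of January 2005: Jan 25 2005.
4th Tuesday of February 2005: Feb 22 2005.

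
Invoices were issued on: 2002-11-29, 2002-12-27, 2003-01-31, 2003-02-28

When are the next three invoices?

2003-03-28, 2003-04-25, 2003-05-30

These are Fridays with 28, 35, 28-day gaps.
Each is the final Friday of its month — 2002-11-29 is past the 28th, so '4th Friday' doesn't fit.
March 2003 ends with Friday 2003-03-28.
Last Friday of April 2003: 2003-04-25.
Last Friday of May 2003: 2003-05-30.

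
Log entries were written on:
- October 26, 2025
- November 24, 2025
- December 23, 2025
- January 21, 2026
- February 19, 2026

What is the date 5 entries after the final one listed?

July 14, 2026

Every event comes 29 days after the last (29, 29, 29, 29).
February 19, 2026 + 29 days = March 20, 2026.
March 20, 2026 + 29 days = April 18, 2026.
April 18, 2026 + 29 days = May 17, 2026.
May 17, 2026 + 29 days = June 15, 2026.
June 15, 2026 + 29 days = July 14, 2026.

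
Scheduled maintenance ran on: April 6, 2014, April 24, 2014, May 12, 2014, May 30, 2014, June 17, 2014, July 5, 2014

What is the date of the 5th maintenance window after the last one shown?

Every event comes 18 days after the last (18, 18, 18, 18, 18).
July 5, 2014 + 18 days = July 23, 2014.
July 23, 2014 + 18 days = August 10, 2014.
August 10, 2014 + 18 days = August 28, 2014.
August 28, 2014 + 18 days = September 15, 2014.
September 15, 2014 + 18 days = October 3, 2014.

October 3, 2014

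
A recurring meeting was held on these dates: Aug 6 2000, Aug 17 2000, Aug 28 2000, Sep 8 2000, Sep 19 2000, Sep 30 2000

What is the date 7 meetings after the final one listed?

Dec 16 2000

The spacing is 11, 11, 11, 11, 11 days — always 11 days.
Sep 30 2000 + 11 days = Oct 11 2000.
Oct 11 2000 + 11 days = Oct 22 2000.
Oct 22 2000 + 11 days = Nov 2 2000.
Nov 2 2000 + 11 days = Nov 13 2000.
Nov 13 2000 + 11 days = Nov 24 2000.
Nov 24 2000 + 11 days = Dec 5 2000.
Dec 5 2000 + 11 days = Dec 16 2000.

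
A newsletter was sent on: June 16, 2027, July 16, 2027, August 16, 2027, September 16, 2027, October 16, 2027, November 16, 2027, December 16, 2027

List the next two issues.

January 16, 2028; February 16, 2028

Gaps: 30, 31, 31, 30, 31, 30 days — not constant. Every event is on the 16th of the month.
Pattern: the 16th of each month.
Next: January 2028 → January 16, 2028.
February 2028: February 16, 2028.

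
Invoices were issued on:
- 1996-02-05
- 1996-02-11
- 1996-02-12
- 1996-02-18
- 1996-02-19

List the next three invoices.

1996-02-25, 1996-02-26, 1996-03-03

The gap pattern 6, 1, 6, 1 repeats every 2 events.
These are the Mondays and Sundays of each week.
Next Sunday: 1996-02-25.
Next Monday: 1996-02-26.
Next Sunday: 1996-03-03.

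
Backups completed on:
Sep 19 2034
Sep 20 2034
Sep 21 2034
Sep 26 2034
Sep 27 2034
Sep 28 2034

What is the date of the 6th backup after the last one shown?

Oct 12 2034

Every event lands on a Tuesday or Wednesday or Thursday (gaps cycle 1, 1, 5, 1, 1).
So the schedule is: every Tuesday, Wednesday and Thursday.
The following Tuesday is Oct 3 2034.
The following Wednesday is Oct 4 2034.
The following Thursday is Oct 5 2034.
Next Tuesday: Oct 10 2034.
Next Wednesday: Oct 11 2034.
The following Thursday is Oct 12 2034.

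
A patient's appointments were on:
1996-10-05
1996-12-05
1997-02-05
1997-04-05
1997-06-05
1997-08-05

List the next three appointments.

1997-10-05, 1997-12-05, 1998-02-05

The day-of-month is always 5 (61, 62, 59, 61, 61 days between events).
So this recurs on the 5th of every 2 months.
Next: October 1997 → 1997-10-05.
Next: December 1997 → 1997-12-05.
Next: February 1998 → 1998-02-05.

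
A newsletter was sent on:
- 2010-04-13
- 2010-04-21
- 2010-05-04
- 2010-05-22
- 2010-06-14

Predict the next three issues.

2010-07-12, 2010-08-14, 2010-09-21

Intervals are 8, 13, 18, 23 days — an arithmetic progression with common difference 5.
Next gap: 28 days. 2010-06-14 + 28 days = 2010-07-12.
Next gap: 33 days. 2010-07-12 + 33 days = 2010-08-14.
Next gap: 38 days. 2010-08-14 + 38 days = 2010-09-21.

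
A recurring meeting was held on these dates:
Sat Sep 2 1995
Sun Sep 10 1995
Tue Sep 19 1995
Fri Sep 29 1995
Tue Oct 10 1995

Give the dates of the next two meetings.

Sun Oct 22 1995, Sat Nov 4 1995

Gaps: 8, 9, 10, 11 days — each gap is 1 larger than the previous one.
Next gap: 12 days. Tue Oct 10 1995 + 12 days = Sun Oct 22 1995.
Next gap: 13 days. Sun Oct 22 1995 + 13 days = Sat Nov 4 1995.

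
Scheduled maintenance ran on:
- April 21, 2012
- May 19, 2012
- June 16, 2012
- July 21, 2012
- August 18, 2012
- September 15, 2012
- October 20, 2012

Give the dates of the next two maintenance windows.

These are Saturdays at 28- or 35-day spacing (28, 28, 35, 28, 28, 35).
The pattern: 3rd Saturday of the month.
November 2012 — 3rd Saturday is November 17, 2012.
3rd Saturday of December 2012: December 15, 2012.

November 17, 2012; December 15, 2012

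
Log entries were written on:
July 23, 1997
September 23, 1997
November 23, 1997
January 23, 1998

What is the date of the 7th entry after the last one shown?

The day-of-month is always 23 (62, 61, 61 days between events).
So this recurs on the 23rd of every 2 months.
March 1998: March 23, 1998.
May 1998: May 23, 1998.
Next: July 1998 → July 23, 1998.
Next: September 1998 → September 23, 1998.
Next: November 1998 → November 23, 1998.
Next: January 1999 → January 23, 1999.
March 1999: March 23, 1999.

March 23, 1999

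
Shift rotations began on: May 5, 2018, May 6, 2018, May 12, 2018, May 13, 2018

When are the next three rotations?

May 19, 2018; May 20, 2018; May 26, 2018

Gaps: 1, 6, 1 days — not constant, but cyclic with period 2.
The events fall on every Saturday and Sunday.
Next Saturday: May 19, 2018.
Next Sunday: May 20, 2018.
Next Saturday: May 26, 2018.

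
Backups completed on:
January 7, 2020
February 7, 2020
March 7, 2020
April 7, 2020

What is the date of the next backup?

Each date is the 7th; the gaps (31, 29, 31) track the month lengths.
The rule is the 7th of each month.
May 2020: May 7, 2020.

May 7, 2020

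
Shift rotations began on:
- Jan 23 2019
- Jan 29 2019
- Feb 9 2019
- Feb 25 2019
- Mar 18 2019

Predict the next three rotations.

Gaps: 6, 11, 16, 21 days — each gap is 5 larger than the previous one.
Next gap: 26 days. Mar 18 2019 + 26 days = Apr 13 2019.
Next gap: 31 days. Apr 13 2019 + 31 days = May 14 2019.
Next gap: 36 days. May 14 2019 + 36 days = Jun 19 2019.

Apr 13 2019, May 14 2019, Jun 19 2019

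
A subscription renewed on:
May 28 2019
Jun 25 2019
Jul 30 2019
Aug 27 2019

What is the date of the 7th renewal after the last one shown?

Mar 31 2020

Every date is a Tuesday; gaps 28, 35, 28 days.
Each is the last Tuesday of its month (at least one falls on the 29th or later, ruling out '4th Tuesday').
Last Tuesday of September 2019: Sep 24 2019.
October 2019 ends with Tuesday Oct 29 2019.
Last Tuesday of November 2019: Nov 26 2019.
Last Tuesday of December 2019: Dec 31 2019.
Last Tuesday of January 2020: Jan 28 2020.
February 2020 ends with Tuesday Feb 25 2020.
Last Tuesday of March 2020: Mar 31 2020.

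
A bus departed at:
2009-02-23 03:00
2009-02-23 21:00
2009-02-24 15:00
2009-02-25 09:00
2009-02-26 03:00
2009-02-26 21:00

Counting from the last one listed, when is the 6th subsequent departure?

The interval is a steady 18 hours (18, 18, 18, 18, 18).
2009-02-26 21:00 + 18 h = 2009-02-27 15:00.
2009-02-27 15:00 + 18 h = 2009-02-28 09:00.
2009-02-28 09:00 + 18 h = 2009-03-01 03:00.
2009-03-01 03:00 + 18 h = 2009-03-01 21:00.
2009-03-01 21:00 + 18 h = 2009-03-02 15:00.
2009-03-02 15:00 + 18 h = 2009-03-03 09:00.

2009-03-03 09:00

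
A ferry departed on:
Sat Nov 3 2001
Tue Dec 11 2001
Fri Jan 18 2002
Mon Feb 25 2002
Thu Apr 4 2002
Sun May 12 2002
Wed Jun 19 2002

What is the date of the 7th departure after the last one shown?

The spacing is 38, 38, 38, 38, 38, 38 days — always 38 days.
Wed Jun 19 2002 + 38 days = Sat Jul 27 2002.
Sat Jul 27 2002 + 38 days = Tue Sep 3 2002.
Tue Sep 3 2002 + 38 days = Fri Oct 11 2002.
Fri Oct 11 2002 + 38 days = Mon Nov 18 2002.
Mon Nov 18 2002 + 38 days = Thu Dec 26 2002.
Thu Dec 26 2002 + 38 days = Sun Feb 2 2003.
Sun Feb 2 2003 + 38 days = Wed Mar 12 2003.

Wed Mar 12 2003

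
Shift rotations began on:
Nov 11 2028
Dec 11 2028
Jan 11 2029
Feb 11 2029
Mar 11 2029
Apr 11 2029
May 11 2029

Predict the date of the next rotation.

Jun 11 2029

Each date is the 11th; the gaps (30, 31, 31, 28, 31, 30) track the month lengths.
The rule is the 11th of each month.
Next: June 2029 → Jun 11 2029.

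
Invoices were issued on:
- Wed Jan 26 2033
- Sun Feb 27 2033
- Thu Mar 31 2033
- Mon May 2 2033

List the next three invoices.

The spacing is 32, 32, 32 days — always 32 days.
Mon May 2 2033 + 32 days = Fri Jun 3 2033.
Fri Jun 3 2033 + 32 days = Tue Jul 5 2033.
Tue Jul 5 2033 + 32 days = Sat Aug 6 2033.

Fri Jun 3 2033, Tue Jul 5 2033, Sat Aug 6 2033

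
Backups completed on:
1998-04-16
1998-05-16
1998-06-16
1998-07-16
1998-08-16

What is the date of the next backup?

The day-of-month is always 16 (30, 31, 30, 31 days between events).
So this recurs on the 16th of each month.
September 1998: 1998-09-16.

1998-09-16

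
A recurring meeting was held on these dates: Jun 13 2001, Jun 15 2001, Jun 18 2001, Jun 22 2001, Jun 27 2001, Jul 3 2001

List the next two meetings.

The spacing grows by 1 each time: 2, 3, 4, 5, 6 days.
Next gap: 7 days. Jul 3 2001 + 7 days = Jul 10 2001.
Next gap: 8 days. Jul 10 2001 + 8 days = Jul 18 2001.

Jul 10 2001, Jul 18 2001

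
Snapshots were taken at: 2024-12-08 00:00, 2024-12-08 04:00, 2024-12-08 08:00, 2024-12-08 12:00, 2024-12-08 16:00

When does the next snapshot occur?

2024-12-08 20:00

Gaps: 4, 4, 4, 4 hours — each event is 4 hours after the previous one.
2024-12-08 16:00 + 4 h = 2024-12-08 20:00.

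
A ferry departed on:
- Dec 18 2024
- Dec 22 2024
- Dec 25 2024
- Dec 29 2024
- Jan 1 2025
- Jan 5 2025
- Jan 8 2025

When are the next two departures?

Gaps: 4, 3, 4, 3, 4, 3 days — not constant, but cyclic with period 2.
The events fall on every Wednesday and Sunday.
Next Sunday: Jan 12 2025.
Next Wednesday: Jan 15 2025.

Jan 12 2025, Jan 15 2025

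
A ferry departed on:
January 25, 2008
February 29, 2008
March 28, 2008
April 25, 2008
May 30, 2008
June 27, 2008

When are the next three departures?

July 25, 2008; August 29, 2008; September 26, 2008

These are Fridays with 35, 28, 28, 35, 28-day gaps.
Each is the final Friday of its month — February 29, 2008 is past the 28th, so '4th Friday' doesn't fit.
July 2008 ends with Friday July 25, 2008.
Last Friday of August 2008: August 29, 2008.
September 2008 ends with Friday September 26, 2008.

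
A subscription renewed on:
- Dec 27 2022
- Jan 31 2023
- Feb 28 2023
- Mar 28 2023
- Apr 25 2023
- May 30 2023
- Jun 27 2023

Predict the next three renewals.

Jul 25 2023, Aug 29 2023, Sep 26 2023

These are Tuesdays with 35, 28, 28, 28, 35, 28-day gaps.
Each is the final Tuesday of its month — Jan 31 2023 is past the 28th, so '4th Tuesday' doesn't fit.
July 2023 ends with Tuesday Jul 25 2023.
Last Tuesday of August 2023: Aug 29 2023.
September 2023 ends with Tuesday Sep 26 2023.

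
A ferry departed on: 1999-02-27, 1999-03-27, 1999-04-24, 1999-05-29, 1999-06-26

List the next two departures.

These are Saturdays with 28, 28, 35, 28-day gaps.
Each is the final Saturday of its month — 1999-05-29 is past the 28th, so '4th Saturday' doesn't fit.
July 1999 ends with Saturday 1999-07-31.
August 1999 ends with Saturday 1999-08-28.

1999-07-31, 1999-08-28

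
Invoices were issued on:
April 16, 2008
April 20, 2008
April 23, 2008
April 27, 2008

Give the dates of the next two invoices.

April 30, 2008; May 4, 2008

Gaps: 4, 3, 4 days — not constant, but cyclic with period 2.
The events fall on every Wednesday and Sunday.
Next Wednesday: April 30, 2008.
The following Sunday is May 4, 2008.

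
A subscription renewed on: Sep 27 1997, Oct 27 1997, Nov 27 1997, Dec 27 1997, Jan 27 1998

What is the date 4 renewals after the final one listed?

May 27 1998

The day-of-month is always 27 (30, 31, 30, 31 days between events).
So this recurs on the 27th of each month.
Next: February 1998 → Feb 27 1998.
March 1998: Mar 27 1998.
April 1998: Apr 27 1998.
Next: May 1998 → May 27 1998.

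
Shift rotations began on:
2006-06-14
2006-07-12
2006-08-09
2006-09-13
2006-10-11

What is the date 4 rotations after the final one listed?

All dates are Wednesdays, 28, 28, 35, 28 days apart.
Specifically, the 2nd Wednesday of each month.
November 2006 — 2nd Wednesday is 2006-11-08.
December 2006 — 2nd Wednesday is 2006-12-13.
January 2007 — 2nd Wednesday is 2007-01-10.
2nd Wednesday of February 2007: 2007-02-14.

2007-02-14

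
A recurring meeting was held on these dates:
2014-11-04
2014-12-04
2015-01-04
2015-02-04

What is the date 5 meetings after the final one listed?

Each date is the 4th; the gaps (30, 31, 31) track the month lengths.
The rule is the 4th of each month.
March 2015: 2015-03-04.
Next: April 2015 → 2015-04-04.
Next: May 2015 → 2015-05-04.
Next: June 2015 → 2015-06-04.
July 2015: 2015-07-04.

2015-07-04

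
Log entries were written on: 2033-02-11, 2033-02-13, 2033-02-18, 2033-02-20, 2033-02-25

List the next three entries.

Gaps: 2, 5, 2, 5 days — not constant, but cyclic with period 2.
The events fall on every Friday and Sunday.
The following Sunday is 2033-02-27.
The following Friday is 2033-03-04.
The following Sunday is 2033-03-06.

2033-02-27, 2033-03-04, 2033-03-06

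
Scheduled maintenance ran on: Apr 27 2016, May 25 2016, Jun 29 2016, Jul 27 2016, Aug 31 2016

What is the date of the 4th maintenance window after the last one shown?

These are Wednesdays with 28, 35, 28, 35-day gaps.
Each is the final Wednesday of its month — Jun 29 2016 is past the 28th, so '4th Wednesday' doesn't fit.
September 2016 ends with Wednesday Sep 28 2016.
October 2016 ends with Wednesday Oct 26 2016.
Last Wednesday of November 2016: Nov 30 2016.
December 2016 ends with Wednesday Dec 28 2016.

Dec 28 2016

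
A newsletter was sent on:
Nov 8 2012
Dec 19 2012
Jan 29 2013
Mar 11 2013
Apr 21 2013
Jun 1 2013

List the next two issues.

The spacing is 41, 41, 41, 41, 41 days — always 41 days.
Jun 1 2013 + 41 days = Jul 12 2013.
Jul 12 2013 + 41 days = Aug 22 2013.

Jul 12 2013, Aug 22 2013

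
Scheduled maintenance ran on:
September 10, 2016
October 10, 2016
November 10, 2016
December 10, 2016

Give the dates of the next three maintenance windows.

Each date is the 10th; the gaps (30, 31, 30) track the month lengths.
The rule is the 10th of each month.
Next: January 2017 → January 10, 2017.
February 2017: February 10, 2017.
March 2017: March 10, 2017.

January 10, 2017; February 10, 2017; March 10, 2017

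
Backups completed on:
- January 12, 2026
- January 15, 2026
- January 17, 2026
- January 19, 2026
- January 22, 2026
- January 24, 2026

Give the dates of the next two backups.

January 26, 2026; January 29, 2026

Every event lands on a Monday or Thursday or Saturday (gaps cycle 3, 2, 2, 3, 2).
So the schedule is: every Monday, Thursday and Saturday.
Next Monday: January 26, 2026.
Next Thursday: January 29, 2026.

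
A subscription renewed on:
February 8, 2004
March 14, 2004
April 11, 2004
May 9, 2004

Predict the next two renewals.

June 13, 2004; July 11, 2004

Gaps: 35, 28, 28 days — a mix of 28 and 35. Every date is a Sunday.
Each is the 2nd Sunday of its month.
2nd Sunday of June 2004: June 13, 2004.
July 2004 — 2nd Sunday is July 11, 2004.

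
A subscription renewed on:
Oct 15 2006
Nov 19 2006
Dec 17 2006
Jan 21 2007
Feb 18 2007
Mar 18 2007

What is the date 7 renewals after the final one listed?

Gaps: 35, 28, 35, 28, 28 days — a mix of 28 and 35. Every date is a Sunday.
Each is the 3rd Sunday of its month.
3rd Sunday of April 2007: Apr 15 2007.
May 2007 — 3rd Sunday is May 20 2007.
3rd Sunday of June 2007: Jun 17 2007.
3rd Sunday of July 2007: Jul 15 2007.
August 2007 — 3rd Sunday is Aug 19 2007.
3rd Sunday of September 2007: Sep 16 2007.
3rd Sunday of October 2007: Oct 21 2007.

Oct 21 2007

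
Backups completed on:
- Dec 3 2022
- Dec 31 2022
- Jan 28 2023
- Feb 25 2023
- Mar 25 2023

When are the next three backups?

Apr 22 2023, May 20 2023, Jun 17 2023

The spacing is 28, 28, 28, 28 days — always 28 days.
Mar 25 2023 + 28 days = Apr 22 2023.
Apr 22 2023 + 28 days = May 20 2023.
May 20 2023 + 28 days = Jun 17 2023.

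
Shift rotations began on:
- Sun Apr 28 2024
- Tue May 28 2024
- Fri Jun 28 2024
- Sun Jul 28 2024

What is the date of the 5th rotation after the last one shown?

Gaps: 30, 31, 30 days — not constant. Every event is on the 28th of the month.
Pattern: the 28th of each month.
August 2024: Wed Aug 28 2024.
September 2024: Sat Sep 28 2024.
Next: October 2024 → Mon Oct 28 2024.
Next: November 2024 → Thu Nov 28 2024.
Next: December 2024 → Sat Dec 28 2024.

Sat Dec 28 2024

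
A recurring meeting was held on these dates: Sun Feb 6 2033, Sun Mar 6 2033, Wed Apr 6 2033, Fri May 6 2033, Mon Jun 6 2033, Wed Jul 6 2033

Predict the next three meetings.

Sat Aug 6 2033, Tue Sep 6 2033, Thu Oct 6 2033

Each date is the 6th; the gaps (28, 31, 30, 31, 30) track the month lengths.
The rule is the 6th of each month.
Next: August 2033 → Sat Aug 6 2033.
Next: September 2033 → Tue Sep 6 2033.
October 2033: Thu Oct 6 2033.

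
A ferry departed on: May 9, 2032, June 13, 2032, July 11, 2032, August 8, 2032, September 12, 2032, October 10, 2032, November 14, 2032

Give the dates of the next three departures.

Gaps: 35, 28, 28, 35, 28, 35 days — a mix of 28 and 35. Every date is a Sunday.
Each is the 2nd Sunday of its month.
December 2032 — 2nd Sunday is December 12, 2032.
January 2033 — 2nd Sunday is January 9, 2033.
February 2033 — 2nd Sunday is February 13, 2033.

December 12, 2032; January 9, 2033; February 13, 2033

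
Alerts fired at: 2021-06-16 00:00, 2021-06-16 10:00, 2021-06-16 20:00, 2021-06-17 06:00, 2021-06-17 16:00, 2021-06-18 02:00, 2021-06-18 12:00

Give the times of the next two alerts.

2021-06-18 22:00, 2021-06-19 08:00

The interval is a steady 10 hours (10, 10, 10, 10, 10, 10).
2021-06-18 12:00 + 10 h = 2021-06-18 22:00.
2021-06-18 22:00 + 10 h = 2021-06-19 08:00.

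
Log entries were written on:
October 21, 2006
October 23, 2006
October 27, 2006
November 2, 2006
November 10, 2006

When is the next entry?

November 20, 2006

Intervals are 2, 4, 6, 8 days — an arithmetic progression with common difference 2.
Next gap: 10 days. November 10, 2006 + 10 days = November 20, 2006.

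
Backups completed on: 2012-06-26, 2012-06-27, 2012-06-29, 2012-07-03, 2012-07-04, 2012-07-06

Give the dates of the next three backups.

2012-07-10, 2012-07-11, 2012-07-13

Every event lands on a Tuesday or Wednesday or Friday (gaps cycle 1, 2, 4, 1, 2).
So the schedule is: every Tuesday, Wednesday and Friday.
Next Tuesday: 2012-07-10.
Next Wednesday: 2012-07-11.
Next Friday: 2012-07-13.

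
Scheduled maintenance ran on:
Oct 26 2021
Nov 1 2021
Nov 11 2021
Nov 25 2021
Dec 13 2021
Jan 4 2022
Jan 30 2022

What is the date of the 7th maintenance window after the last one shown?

Nov 20 2022

Intervals are 6, 10, 14, 18, 22, 26 days — an arithmetic progression with common difference 4.
Next gap: 30 days. Jan 30 2022 + 30 days = Mar 1 2022.
Next gap: 34 days. Mar 1 2022 + 34 days = Apr 4 2022.
Next gap: 38 days. Apr 4 2022 + 38 days = May 12 2022.
Next gap: 42 days. May 12 2022 + 42 days = Jun 23 2022.
Next gap: 46 days. Jun 23 2022 + 46 days = Aug 8 2022.
Next gap: 50 days. Aug 8 2022 + 50 days = Sep 27 2022.
Next gap: 54 days. Sep 27 2022 + 54 days = Nov 20 2022.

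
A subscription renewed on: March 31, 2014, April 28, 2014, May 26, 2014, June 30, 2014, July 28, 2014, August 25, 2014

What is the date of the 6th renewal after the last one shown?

February 23, 2015

These are Mondays with 28, 28, 35, 28, 28-day gaps.
Each is the final Monday of its month — March 31, 2014 is past the 28th, so '4th Monday' doesn't fit.
Last Monday of September 2014: September 29, 2014.
October 2014 ends with Monday October 27, 2014.
November 2014 ends with Monday November 24, 2014.
December 2014 ends with Monday December 29, 2014.
January 2015 ends with Monday January 26, 2015.
Last Monday of February 2015: February 23, 2015.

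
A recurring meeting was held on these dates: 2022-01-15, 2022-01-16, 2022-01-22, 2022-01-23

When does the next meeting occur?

Gaps: 1, 6, 1 days — not constant, but cyclic with period 2.
The events fall on every Saturday and Sunday.
The following Saturday is 2022-01-29.

2022-01-29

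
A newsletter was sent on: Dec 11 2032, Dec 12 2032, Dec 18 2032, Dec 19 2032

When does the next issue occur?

The gap pattern 1, 6, 1 repeats every 2 events.
These are the Saturdays and Sundays of each week.
Next Saturday: Dec 25 2032.

Dec 25 2032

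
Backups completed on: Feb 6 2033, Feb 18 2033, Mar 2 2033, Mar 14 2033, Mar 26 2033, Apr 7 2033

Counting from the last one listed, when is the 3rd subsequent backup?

May 13 2033

Every event comes 12 days after the last (12, 12, 12, 12, 12).
Apr 7 2033 + 12 days = Apr 19 2033.
Apr 19 2033 + 12 days = May 1 2033.
May 1 2033 + 12 days = May 13 2033.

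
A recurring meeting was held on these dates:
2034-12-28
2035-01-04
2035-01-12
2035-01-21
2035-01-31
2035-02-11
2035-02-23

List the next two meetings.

Intervals are 7, 8, 9, 10, 11, 12 days — an arithmetic progression with common difference 1.
Next gap: 13 days. 2035-02-23 + 13 days = 2035-03-08.
Next gap: 14 days. 2035-03-08 + 14 days = 2035-03-22.

2035-03-08, 2035-03-22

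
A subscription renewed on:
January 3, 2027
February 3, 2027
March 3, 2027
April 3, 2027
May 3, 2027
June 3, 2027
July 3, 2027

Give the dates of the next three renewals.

August 3, 2027; September 3, 2027; October 3, 2027

Each date is the 3rd; the gaps (31, 28, 31, 30, 31, 30) track the month lengths.
The rule is the 3rd of each month.
August 2027: August 3, 2027.
Next: September 2027 → September 3, 2027.
Next: October 2027 → October 3, 2027.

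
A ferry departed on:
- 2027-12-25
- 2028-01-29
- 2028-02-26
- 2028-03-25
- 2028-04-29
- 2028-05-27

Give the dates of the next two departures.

These are Saturdays with 35, 28, 28, 35, 28-day gaps.
Each is the final Saturday of its month — 2028-01-29 is past the 28th, so '4th Saturday' doesn't fit.
June 2028 ends with Saturday 2028-06-24.
Last Saturday of July 2028: 2028-07-29.

2028-06-24, 2028-07-29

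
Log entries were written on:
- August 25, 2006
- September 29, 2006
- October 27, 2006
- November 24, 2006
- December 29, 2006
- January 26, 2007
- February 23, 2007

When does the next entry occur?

These are Fridays with 35, 28, 28, 35, 28, 28-day gaps.
Each is the final Friday of its month — September 29, 2006 is past the 28th, so '4th Friday' doesn't fit.
March 2007 ends with Friday March 30, 2007.

March 30, 2007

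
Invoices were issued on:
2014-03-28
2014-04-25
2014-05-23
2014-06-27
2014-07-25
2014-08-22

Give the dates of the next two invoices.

Gaps: 28, 28, 35, 28, 28 days — a mix of 28 and 35. Every date is a Friday.
Each is the 4th Friday of its month.
4th Friday of September 2014: 2014-09-26.
4th Friday of October 2014: 2014-10-24.

2014-09-26, 2014-10-24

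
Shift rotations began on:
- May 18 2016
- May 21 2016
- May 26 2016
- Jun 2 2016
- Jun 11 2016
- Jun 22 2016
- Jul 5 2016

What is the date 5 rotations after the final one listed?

Oct 8 2016

The spacing grows by 2 each time: 3, 5, 7, 9, 11, 13 days.
Next gap: 15 days. Jul 5 2016 + 15 days = Jul 20 2016.
Next gap: 17 days. Jul 20 2016 + 17 days = Aug 6 2016.
Next gap: 19 days. Aug 6 2016 + 19 days = Aug 25 2016.
Next gap: 21 days. Aug 25 2016 + 21 days = Sep 15 2016.
Next gap: 23 days. Sep 15 2016 + 23 days = Oct 8 2016.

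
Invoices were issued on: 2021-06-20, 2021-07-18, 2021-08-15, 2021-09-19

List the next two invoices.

2021-10-17, 2021-11-21

Gaps: 28, 28, 35 days — a mix of 28 and 35. Every date is a Sunday.
Each is the 3rd Sunday of its month.
3rd Sunday of October 2021: 2021-10-17.
3rd Sunday of November 2021: 2021-11-21.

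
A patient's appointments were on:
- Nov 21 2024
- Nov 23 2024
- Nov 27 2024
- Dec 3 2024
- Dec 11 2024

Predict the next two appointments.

The spacing grows by 2 each time: 2, 4, 6, 8 days.
Next gap: 10 days. Dec 11 2024 + 10 days = Dec 21 2024.
Next gap: 12 days. Dec 21 2024 + 12 days = Jan 2 2025.

Dec 21 2024, Jan 2 2025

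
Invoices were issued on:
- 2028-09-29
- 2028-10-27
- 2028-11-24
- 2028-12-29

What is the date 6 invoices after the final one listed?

2029-06-29

These are Fridays with 28, 28, 35-day gaps.
Each is the final Friday of its month — 2028-09-29 is past the 28th, so '4th Friday' doesn't fit.
January 2029 ends with Friday 2029-01-26.
February 2029 ends with Friday 2029-02-23.
Last Friday of March 2029: 2029-03-30.
Last Friday of April 2029: 2029-04-27.
May 2029 ends with Friday 2029-05-25.
June 2029 ends with Friday 2029-06-29.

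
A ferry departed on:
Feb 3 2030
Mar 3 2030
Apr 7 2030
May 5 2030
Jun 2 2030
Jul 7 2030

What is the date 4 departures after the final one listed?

Nov 3 2030

These are Sundays at 28- or 35-day spacing (28, 35, 28, 28, 35).
The pattern: 1st Sunday of the month.
August 2030 — 1st Sunday is Aug 4 2030.
September 2030 — 1st Sunday is Sep 1 2030.
1st Sunday of October 2030: Oct 6 2030.
November 2030 — 1st Sunday is Nov 3 2030.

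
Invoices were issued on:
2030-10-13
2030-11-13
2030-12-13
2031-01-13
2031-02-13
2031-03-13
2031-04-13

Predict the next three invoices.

2031-05-13, 2031-06-13, 2031-07-13

Gaps: 31, 30, 31, 31, 28, 31 days — not constant. Every event is on the 13th of the month.
Pattern: the 13th of each month.
May 2031: 2031-05-13.
Next: June 2031 → 2031-06-13.
Next: July 2031 → 2031-07-13.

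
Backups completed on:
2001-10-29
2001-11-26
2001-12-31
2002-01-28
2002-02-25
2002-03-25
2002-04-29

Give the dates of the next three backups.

2002-05-27, 2002-06-24, 2002-07-29

Every date is a Monday; gaps 28, 35, 28, 28, 28, 35 days.
Each is the last Monday of its month (at least one falls on the 29th or later, ruling out '4th Monday').
Last Monday of May 2002: 2002-05-27.
June 2002 ends with Monday 2002-06-24.
Last Monday of July 2002: 2002-07-29.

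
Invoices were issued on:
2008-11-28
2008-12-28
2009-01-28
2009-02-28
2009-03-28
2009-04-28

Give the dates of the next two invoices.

Gaps: 30, 31, 31, 28, 31 days — not constant. Every event is on the 28th of the month.
Pattern: the 28th of each month.
May 2009: 2009-05-28.
Next: June 2009 → 2009-06-28.

2009-05-28, 2009-06-28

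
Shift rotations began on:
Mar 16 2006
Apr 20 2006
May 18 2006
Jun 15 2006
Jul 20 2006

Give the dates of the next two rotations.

Aug 17 2006, Sep 21 2006

These are Thursdays at 28- or 35-day spacing (35, 28, 28, 35).
The pattern: 3rd Thursday of the month.
3rd Thursday of August 2006: Aug 17 2006.
September 2006 — 3rd Thursday is Sep 21 2006.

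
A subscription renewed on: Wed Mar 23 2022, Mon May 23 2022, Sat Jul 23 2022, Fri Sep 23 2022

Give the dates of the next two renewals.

Each date is the 23rd; the gaps (61, 61, 62) track the month lengths.
The rule is the 23rd of every 2 months.
Next: November 2022 → Wed Nov 23 2022.
Next: January 2023 → Mon Jan 23 2023.

Wed Nov 23 2022, Mon Jan 23 2023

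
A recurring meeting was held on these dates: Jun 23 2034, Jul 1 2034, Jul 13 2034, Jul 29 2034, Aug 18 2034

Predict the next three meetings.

Sep 11 2034, Oct 9 2034, Nov 10 2034

Gaps: 8, 12, 16, 20 days — each gap is 4 larger than the previous one.
Next gap: 24 days. Aug 18 2034 + 24 days = Sep 11 2034.
Next gap: 28 days. Sep 11 2034 + 28 days = Oct 9 2034.
Next gap: 32 days. Oct 9 2034 + 32 days = Nov 10 2034.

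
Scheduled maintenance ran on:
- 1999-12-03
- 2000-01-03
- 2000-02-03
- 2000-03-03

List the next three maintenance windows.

The day-of-month is always 3 (31, 31, 29 days between events).
So this recurs on the 3rd of each month.
Next: April 2000 → 2000-04-03.
Next: May 2000 → 2000-05-03.
Next: June 2000 → 2000-06-03.

2000-04-03, 2000-05-03, 2000-06-03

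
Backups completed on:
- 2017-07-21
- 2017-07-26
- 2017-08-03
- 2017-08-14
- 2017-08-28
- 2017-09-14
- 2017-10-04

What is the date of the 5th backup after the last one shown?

Intervals are 5, 8, 11, 14, 17, 20 days — an arithmetic progression with common difference 3.
Next gap: 23 days. 2017-10-04 + 23 days = 2017-10-27.
Next gap: 26 days. 2017-10-27 + 26 days = 2017-11-22.
Next gap: 29 days. 2017-11-22 + 29 days = 2017-12-21.
Next gap: 32 days. 2017-12-21 + 32 days = 2018-01-22.
Next gap: 35 days. 2018-01-22 + 35 days = 2018-02-26.

2018-02-26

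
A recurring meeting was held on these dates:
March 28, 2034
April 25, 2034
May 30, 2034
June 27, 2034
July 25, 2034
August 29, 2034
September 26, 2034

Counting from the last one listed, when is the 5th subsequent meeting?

February 27, 2035

All Tuesdays; the gaps (28, 35, 28, 28, 35, 28) vary with month length.
This is the last Tuesday of each month.
Last Tuesday of October 2034: October 31, 2034.
Last Tuesday of November 2034: November 28, 2034.
Last Tuesday of December 2034: December 26, 2034.
January 2035 ends with Tuesday January 30, 2035.
Last Tuesday of February 2035: February 27, 2035.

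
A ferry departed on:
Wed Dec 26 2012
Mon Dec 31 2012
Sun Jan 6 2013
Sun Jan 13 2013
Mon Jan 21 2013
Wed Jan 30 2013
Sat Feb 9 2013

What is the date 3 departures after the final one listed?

Sun Mar 17 2013

Intervals are 5, 6, 7, 8, 9, 10 days — an arithmetic progression with common difference 1.
Next gap: 11 days. Sat Feb 9 2013 + 11 days = Wed Feb 20 2013.
Next gap: 12 days. Wed Feb 20 2013 + 12 days = Mon Mar 4 2013.
Next gap: 13 days. Mon Mar 4 2013 + 13 days = Sun Mar 17 2013.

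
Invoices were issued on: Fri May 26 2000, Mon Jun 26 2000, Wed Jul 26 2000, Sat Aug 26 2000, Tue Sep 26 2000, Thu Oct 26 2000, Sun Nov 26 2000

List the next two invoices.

Each date is the 26th; the gaps (31, 30, 31, 31, 30, 31) track the month lengths.
The rule is the 26th of each month.
Next: December 2000 → Tue Dec 26 2000.
January 2001: Fri Jan 26 2001.

Tue Dec 26 2000, Fri Jan 26 2001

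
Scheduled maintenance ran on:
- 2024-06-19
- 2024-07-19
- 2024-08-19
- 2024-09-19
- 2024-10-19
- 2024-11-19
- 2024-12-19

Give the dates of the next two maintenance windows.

2025-01-19, 2025-02-19

The day-of-month is always 19 (30, 31, 31, 30, 31, 30 days between events).
So this recurs on the 19th of each month.
Next: January 2025 → 2025-01-19.
Next: February 2025 → 2025-02-19.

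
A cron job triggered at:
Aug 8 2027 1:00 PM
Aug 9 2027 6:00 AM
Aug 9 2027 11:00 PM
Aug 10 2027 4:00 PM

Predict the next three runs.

Gaps: 17, 17, 17 hours — each event is 17 hours after the previous one.
Aug 10 2027 4:00 PM + 17 h = Aug 11 2027 9:00 AM.
Aug 11 2027 9:00 AM + 17 h = Aug 12 2027 2:00 AM.
Aug 12 2027 2:00 AM + 17 h = Aug 12 2027 7:00 PM.

Aug 11 2027 9:00 AM, Aug 12 2027 2:00 AM, Aug 12 2027 7:00 PM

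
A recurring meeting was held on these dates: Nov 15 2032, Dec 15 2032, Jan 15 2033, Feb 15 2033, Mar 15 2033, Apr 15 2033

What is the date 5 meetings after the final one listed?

The day-of-month is always 15 (30, 31, 31, 28, 31 days between events).
So this recurs on the 15th of each month.
May 2033: May 15 2033.
June 2033: Jun 15 2033.
Next: July 2033 → Jul 15 2033.
Next: August 2033 → Aug 15 2033.
Next: September 2033 → Sep 15 2033.

Sep 15 2033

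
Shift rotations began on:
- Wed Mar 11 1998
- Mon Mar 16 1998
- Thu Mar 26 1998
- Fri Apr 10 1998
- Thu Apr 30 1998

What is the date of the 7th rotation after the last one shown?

Intervals are 5, 10, 15, 20 days — an arithmetic progression with common difference 5.
Next gap: 25 days. Thu Apr 30 1998 + 25 days = Mon May 25 1998.
Next gap: 30 days. Mon May 25 1998 + 30 days = Wed Jun 24 1998.
Next gap: 35 days. Wed Jun 24 1998 + 35 days = Wed Jul 29 1998.
Next gap: 40 days. Wed Jul 29 1998 + 40 days = Mon Sep 7 1998.
Next gap: 45 days. Mon Sep 7 1998 + 45 days = Thu Oct 22 1998.
Next gap: 50 days. Thu Oct 22 1998 + 50 days = Fri Dec 11 1998.
Next gap: 55 days. Fri Dec 11 1998 + 55 days = Thu Feb 4 1999.

Thu Feb 4 1999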